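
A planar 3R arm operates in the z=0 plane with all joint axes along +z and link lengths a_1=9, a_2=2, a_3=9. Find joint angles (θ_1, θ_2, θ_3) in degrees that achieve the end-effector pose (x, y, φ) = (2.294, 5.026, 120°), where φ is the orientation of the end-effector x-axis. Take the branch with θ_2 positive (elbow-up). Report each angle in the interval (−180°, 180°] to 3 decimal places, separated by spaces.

wrist centre = target − a_3·(cos φ, sin φ) = (6.7940, -2.7682)
cos θ_2 = (53.8215−9²−2²)/(2·9·2) = -0.8661; θ_2 = 150.0050° (elbow-up)
β = atan2(-2.7682,6.7940) = -22.1685°; ψ = atan2(0.9998,7.2679) = 7.8331°
θ_1 = β − ψ = -30.0016°
θ_3 = φ − θ_1 − θ_2 = -0.0033° (wrapped to (-180°,180°])

-30.002 150.005 -0.003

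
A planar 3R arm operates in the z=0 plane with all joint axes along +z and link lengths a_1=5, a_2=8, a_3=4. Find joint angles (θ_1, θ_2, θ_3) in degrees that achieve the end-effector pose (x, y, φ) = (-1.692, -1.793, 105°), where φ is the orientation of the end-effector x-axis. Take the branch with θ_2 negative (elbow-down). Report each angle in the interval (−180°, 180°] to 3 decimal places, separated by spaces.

wrist centre = target − a_3·(cos φ, sin φ) = (-0.6567, -5.6567)
cos θ_2 = (32.4296−5²−8²)/(2·5·8) = -0.7071; θ_2 = -135.0019° (elbow-down)
β = atan2(-5.6567,-0.6567) = -96.6222°; ψ = atan2(-5.6567,-0.6570) = -96.6254°
θ_1 = β − ψ = 0.0032°
θ_3 = φ − θ_1 − θ_2 = -120.0013° (wrapped to (-180°,180°])

0.003 -135.002 -120.001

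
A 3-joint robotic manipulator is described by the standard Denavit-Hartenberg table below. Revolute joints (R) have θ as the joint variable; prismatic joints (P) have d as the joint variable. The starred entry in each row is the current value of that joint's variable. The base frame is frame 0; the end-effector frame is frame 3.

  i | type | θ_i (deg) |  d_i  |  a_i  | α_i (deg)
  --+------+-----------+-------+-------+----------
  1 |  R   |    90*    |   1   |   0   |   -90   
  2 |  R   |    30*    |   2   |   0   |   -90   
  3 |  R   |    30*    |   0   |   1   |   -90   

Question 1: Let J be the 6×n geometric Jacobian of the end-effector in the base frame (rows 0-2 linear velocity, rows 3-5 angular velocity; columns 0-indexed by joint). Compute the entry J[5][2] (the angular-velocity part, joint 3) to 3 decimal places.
axis z_2 = (-0.0000,-0.5000,-0.8660); lever o_n−o_2 = (0.5000,0.7500,-0.4330)
cross product → J_v[:, 2] = (0.8660,-0.4330,0.2500)
J_ω[:, 2] = z_2
entry J[5][2] = -0.8660

-0.866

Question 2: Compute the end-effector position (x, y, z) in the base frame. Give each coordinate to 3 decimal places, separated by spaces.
after link 1: o_1 = (0.0000, 0.0000, 1.0000)
after link 2: o_2 = (-2.0000, 0.0000, 1.0000)
after link 3: o_3 = (-1.5000, 0.7500, 0.5670)

-1.500 0.750 0.567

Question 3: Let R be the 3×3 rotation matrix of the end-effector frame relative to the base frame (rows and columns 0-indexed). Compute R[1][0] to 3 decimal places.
End-effector x-axis (col 0 of R) = (0.5000,0.7500,-0.4330)
R[1][0] = 0.7500

0.750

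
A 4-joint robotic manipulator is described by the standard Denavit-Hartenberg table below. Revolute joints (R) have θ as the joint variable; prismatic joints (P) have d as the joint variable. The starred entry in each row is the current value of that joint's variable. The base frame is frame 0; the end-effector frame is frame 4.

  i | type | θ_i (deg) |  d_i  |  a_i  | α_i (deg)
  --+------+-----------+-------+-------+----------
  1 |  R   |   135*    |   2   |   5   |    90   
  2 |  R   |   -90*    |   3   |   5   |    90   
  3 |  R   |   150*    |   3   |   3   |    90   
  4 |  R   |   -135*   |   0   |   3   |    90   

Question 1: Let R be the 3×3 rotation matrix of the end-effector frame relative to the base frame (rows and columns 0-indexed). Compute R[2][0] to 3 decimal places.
-0.612

End-effector x-axis (col 0 of R) = (-0.7500,0.2500,-0.6124)
R[2][0] = -0.6124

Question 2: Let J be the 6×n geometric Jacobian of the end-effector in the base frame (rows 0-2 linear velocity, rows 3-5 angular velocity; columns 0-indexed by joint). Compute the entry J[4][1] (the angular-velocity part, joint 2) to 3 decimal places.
0.707

axis z_1 = (0.7071,0.7071,0.0000); lever o_n−o_1 = (3.0533,1.8107,-4.2390)
cross product → J_v[:, 1] = (-2.9975,2.9975,-0.8787)
J_ω[:, 1] = z_1
entry J[4][1] = 0.7071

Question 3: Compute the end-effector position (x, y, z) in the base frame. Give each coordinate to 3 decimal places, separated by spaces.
-0.482 5.346 -2.239

after link 1: o_1 = (-3.5355, 3.5355, 2.0000)
after link 2: o_2 = (-1.4142, 5.6569, -3.0000)
after link 3: o_3 = (1.7678, 4.5962, -0.4019)
after link 4: o_4 = (-0.4822, 5.3462, -2.2390)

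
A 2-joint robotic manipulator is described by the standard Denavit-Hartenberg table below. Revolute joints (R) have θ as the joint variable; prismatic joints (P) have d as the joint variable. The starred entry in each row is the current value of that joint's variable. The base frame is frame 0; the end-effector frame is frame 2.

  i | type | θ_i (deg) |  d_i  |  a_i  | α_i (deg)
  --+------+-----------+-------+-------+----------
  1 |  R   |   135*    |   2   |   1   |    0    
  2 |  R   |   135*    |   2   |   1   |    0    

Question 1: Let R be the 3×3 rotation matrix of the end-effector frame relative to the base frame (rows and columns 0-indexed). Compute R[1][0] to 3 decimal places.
-1.000

End-effector x-axis (col 0 of R) = (-0.0000,-1.0000,0.0000)
R[1][0] = -1.0000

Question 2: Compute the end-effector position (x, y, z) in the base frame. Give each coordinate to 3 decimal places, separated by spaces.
-0.707 -0.293 4.000

after link 1: o_1 = (-0.7071, 0.7071, 2.0000)
after link 2: o_2 = (-0.7071, -0.2929, 4.0000)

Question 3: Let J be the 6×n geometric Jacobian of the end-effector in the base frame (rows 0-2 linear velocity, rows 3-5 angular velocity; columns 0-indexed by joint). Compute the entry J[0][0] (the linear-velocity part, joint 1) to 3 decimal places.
axis z_0 = ẑ; lever o_n−o_0 = (-0.7071,-0.2929,4.0000)
cross product → J_v[:, 0] = (0.2929,-0.7071,0.0000)
J_ω[:, 0] = z_0
entry J[0][0] = 0.2929

0.293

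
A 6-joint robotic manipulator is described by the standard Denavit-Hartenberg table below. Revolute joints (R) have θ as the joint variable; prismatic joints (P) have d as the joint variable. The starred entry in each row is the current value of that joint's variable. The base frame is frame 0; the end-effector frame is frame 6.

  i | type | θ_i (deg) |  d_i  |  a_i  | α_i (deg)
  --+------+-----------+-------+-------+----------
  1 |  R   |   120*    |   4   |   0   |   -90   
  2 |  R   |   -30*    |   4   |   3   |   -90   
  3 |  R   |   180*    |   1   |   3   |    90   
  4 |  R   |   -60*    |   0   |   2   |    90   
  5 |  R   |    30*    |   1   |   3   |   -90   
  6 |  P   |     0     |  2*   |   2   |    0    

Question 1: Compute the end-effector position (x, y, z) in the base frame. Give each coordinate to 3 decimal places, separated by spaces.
after link 1: o_1 = (0.0000, 0.0000, 4.0000)
after link 2: o_2 = (-4.7631, 0.2500, 5.5000)
after link 3: o_3 = (-3.7141, -1.5670, 3.1340)
after link 4: o_4 = (-2.8481, -3.0670, 4.1340)
after link 5: o_5 = (-0.6740, -3.8325, 6.2990)
after link 6: o_6 = (2.0090, -3.0155, 6.6651)

2.009 -3.016 6.665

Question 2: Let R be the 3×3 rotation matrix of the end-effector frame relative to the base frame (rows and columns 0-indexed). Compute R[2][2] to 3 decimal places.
-0.250

End-effector z-axis (col 2 of R) = (0.5335,0.8080,-0.2500)
R[2][2] = -0.2500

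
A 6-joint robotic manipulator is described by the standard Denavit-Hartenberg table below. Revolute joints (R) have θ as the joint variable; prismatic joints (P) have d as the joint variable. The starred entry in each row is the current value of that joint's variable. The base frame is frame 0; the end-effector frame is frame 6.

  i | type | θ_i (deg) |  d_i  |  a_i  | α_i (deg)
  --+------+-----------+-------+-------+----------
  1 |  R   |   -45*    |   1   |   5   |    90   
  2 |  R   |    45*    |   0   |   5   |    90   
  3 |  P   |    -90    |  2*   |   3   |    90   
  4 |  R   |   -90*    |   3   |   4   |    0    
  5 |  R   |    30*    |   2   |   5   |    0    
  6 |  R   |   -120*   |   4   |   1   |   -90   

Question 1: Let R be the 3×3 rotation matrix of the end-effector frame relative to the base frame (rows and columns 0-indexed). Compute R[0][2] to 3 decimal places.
-0.500

End-effector z-axis (col 2 of R) = (-0.5000,0.5000,0.7071)
R[0][2] = -0.5000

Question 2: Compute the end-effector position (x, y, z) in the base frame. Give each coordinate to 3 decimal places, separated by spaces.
after link 1: o_1 = (3.5355, -3.5355, 1.0000)
after link 2: o_2 = (6.0355, -6.0355, 4.5355)
after link 3: o_3 = (9.1569, -4.9142, 3.1213)
after link 4: o_4 = (5.6569, -1.4142, 3.8284)
after link 5: o_5 = (4.2596, 3.5186, 5.4761)
after link 6: o_6 = (1.5525, 4.8115, 2.6476)

1.552 4.812 2.648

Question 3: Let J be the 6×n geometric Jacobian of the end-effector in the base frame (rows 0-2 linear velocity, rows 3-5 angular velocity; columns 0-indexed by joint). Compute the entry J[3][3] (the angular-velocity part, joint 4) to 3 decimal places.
-0.500

axis z_3 = (-0.5000,0.5000,-0.7071); lever o_n−o_3 = (-7.6044,9.7257,-0.4737)
cross product → J_v[:, 3] = (6.6403,5.1403,-1.0607)
J_ω[:, 3] = z_3
entry J[3][3] = -0.5000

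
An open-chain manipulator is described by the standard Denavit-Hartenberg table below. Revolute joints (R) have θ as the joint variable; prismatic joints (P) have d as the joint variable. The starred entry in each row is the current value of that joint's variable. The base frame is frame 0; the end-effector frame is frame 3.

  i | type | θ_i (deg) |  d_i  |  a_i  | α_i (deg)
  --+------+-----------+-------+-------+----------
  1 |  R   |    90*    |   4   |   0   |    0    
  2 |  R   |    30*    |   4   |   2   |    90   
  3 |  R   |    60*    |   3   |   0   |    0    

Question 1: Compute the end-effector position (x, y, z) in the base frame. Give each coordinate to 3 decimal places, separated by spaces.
after link 1: o_1 = (0.0000, 0.0000, 4.0000)
after link 2: o_2 = (-1.0000, 1.7321, 8.0000)
after link 3: o_3 = (1.5981, 3.2321, 8.0000)

1.598 3.232 8.000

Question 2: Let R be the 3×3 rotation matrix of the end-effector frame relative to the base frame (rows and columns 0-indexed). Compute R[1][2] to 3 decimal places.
End-effector z-axis (col 2 of R) = (0.8660,0.5000,0.0000)
R[1][2] = 0.5000

0.500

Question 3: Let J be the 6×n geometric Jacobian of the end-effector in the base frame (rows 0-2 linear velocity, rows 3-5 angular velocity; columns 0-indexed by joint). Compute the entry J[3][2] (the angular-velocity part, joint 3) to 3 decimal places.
axis z_2 = (0.8660,0.5000,0.0000); lever o_n−o_2 = (2.5981,1.5000,0.0000)
cross product → J_v[:, 2] = (-0.0000,0.0000,-0.0000)
J_ω[:, 2] = z_2
entry J[3][2] = 0.8660

0.866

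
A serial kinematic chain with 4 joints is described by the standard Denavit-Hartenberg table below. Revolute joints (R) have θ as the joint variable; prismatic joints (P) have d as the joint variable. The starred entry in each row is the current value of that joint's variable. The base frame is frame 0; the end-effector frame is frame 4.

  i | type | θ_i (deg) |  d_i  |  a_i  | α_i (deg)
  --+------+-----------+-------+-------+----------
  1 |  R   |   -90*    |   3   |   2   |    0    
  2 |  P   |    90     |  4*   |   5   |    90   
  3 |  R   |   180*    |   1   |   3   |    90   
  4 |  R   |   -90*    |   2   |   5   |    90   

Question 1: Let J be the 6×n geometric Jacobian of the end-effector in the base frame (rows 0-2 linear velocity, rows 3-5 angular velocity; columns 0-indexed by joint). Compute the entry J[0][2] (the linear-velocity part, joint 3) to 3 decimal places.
axis z_2 = (0.0000,-1.0000,0.0000); lever o_n−o_2 = (-3.0000,4.0000,2.0000)
cross product → J_v[:, 2] = (-2.0000,-0.0000,-3.0000)
J_ω[:, 2] = z_2
entry J[0][2] = -2.0000

-2.000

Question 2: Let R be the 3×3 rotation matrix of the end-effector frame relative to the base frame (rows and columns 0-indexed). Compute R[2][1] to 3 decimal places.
End-effector y-axis (col 1 of R) = (0.0000,-0.0000,1.0000)
R[2][1] = 1.0000

1.000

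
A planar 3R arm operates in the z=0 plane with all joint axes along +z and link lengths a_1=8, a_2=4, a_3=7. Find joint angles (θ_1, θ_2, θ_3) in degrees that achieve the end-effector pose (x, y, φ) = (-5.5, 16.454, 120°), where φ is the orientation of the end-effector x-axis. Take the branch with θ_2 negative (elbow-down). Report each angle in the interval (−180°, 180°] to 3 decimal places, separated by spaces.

120.003 -60.010 60.007

wrist centre = target − a_3·(cos φ, sin φ) = (-2.0000, 10.3918)
cos θ_2 = (111.9900−8²−4²)/(2·8·4) = 0.4998; θ_2 = -60.0104° (elbow-down)
β = atan2(10.3918,-2.0000) = 100.8939°; ψ = atan2(-3.4645,9.9994) = -19.1096°
θ_1 = β − ψ = 120.0035°
θ_3 = φ − θ_1 − θ_2 = 60.0069° (wrapped to (-180°,180°])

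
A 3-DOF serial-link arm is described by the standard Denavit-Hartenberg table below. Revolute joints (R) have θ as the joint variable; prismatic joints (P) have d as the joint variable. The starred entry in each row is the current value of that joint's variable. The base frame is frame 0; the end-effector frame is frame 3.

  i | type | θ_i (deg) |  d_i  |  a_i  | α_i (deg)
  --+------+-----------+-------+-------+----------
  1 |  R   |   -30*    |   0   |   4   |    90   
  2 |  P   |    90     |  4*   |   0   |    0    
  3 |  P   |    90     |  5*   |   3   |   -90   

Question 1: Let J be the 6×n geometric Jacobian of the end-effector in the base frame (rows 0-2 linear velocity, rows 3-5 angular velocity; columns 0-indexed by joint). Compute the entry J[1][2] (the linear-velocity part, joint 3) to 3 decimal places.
prismatic axis z_2 = (-0.5000,-0.8660,0.0000)
J_v[:, 2] = z_2; J_ω[:, 2] = (0,0,0)
entry J[1][2] = -0.8660

-0.866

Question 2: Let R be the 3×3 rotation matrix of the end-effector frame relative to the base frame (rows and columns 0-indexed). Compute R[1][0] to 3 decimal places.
End-effector x-axis (col 0 of R) = (-0.8660,0.5000,0.0000)
R[1][0] = 0.5000

0.500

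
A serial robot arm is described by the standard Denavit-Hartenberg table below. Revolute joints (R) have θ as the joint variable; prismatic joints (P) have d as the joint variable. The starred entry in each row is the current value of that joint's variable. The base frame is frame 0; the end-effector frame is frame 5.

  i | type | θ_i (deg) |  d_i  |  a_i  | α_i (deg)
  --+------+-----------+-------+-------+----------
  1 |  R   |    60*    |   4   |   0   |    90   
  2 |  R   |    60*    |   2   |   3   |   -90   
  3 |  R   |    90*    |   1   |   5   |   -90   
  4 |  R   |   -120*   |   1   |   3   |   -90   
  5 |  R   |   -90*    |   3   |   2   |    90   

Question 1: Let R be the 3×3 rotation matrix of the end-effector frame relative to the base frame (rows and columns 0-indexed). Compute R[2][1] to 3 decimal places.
0.250

End-effector y-axis (col 1 of R) = (-0.9665,0.0580,0.2500)
R[2][1] = 0.2500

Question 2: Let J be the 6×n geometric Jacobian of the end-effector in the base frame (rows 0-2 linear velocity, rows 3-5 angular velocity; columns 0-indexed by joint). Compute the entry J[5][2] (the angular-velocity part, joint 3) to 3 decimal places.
axis z_2 = (-0.4330,-0.7500,0.5000); lever o_n−o_2 = (-8.2386,-2.0736,-0.0490)
cross product → J_v[:, 2] = (1.0736,-4.1405,-5.2811)
J_ω[:, 2] = z_2
entry J[5][2] = 0.5000

0.500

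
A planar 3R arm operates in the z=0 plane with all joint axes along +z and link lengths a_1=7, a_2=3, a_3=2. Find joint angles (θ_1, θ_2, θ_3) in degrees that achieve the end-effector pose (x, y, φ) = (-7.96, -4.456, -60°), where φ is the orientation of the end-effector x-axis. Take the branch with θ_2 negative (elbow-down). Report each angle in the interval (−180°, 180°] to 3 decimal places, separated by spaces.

wrist centre = target − a_3·(cos φ, sin φ) = (-8.9600, -2.7239)
cos θ_2 = (87.7015−7²−3²)/(2·7·3) = 0.7072; θ_2 = -44.9942° (elbow-down)
β = atan2(-2.7239,-8.9600) = -163.0901°; ψ = atan2(-2.1211,9.1215) = -13.0908°
θ_1 = β − ψ = -149.9993°
θ_3 = φ − θ_1 − θ_2 = 134.9935° (wrapped to (-180°,180°])

-149.999 -44.994 134.993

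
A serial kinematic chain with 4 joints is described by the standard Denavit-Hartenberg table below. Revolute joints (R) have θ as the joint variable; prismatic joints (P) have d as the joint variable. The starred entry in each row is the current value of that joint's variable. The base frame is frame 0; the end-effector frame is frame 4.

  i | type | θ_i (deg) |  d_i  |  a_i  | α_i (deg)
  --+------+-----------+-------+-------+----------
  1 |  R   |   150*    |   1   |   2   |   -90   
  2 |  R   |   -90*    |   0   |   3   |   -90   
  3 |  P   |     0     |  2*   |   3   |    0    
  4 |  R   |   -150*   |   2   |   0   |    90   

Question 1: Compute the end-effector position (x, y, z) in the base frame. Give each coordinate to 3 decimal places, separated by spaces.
after link 1: o_1 = (-1.7321, 1.0000, 1.0000)
after link 2: o_2 = (-1.7321, 1.0000, 4.0000)
after link 3: o_3 = (-3.4641, 2.0000, 7.0000)
after link 4: o_4 = (-5.1962, 3.0000, 7.0000)

-5.196 3.000 7.000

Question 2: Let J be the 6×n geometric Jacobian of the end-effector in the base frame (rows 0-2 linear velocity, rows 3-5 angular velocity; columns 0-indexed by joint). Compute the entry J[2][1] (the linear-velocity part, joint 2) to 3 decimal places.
-4.000

axis z_1 = (-0.5000,-0.8660,0.0000); lever o_n−o_1 = (-3.4641,2.0000,6.0000)
cross product → J_v[:, 1] = (-5.1962,3.0000,-4.0000)
J_ω[:, 1] = z_1
entry J[2][1] = -4.0000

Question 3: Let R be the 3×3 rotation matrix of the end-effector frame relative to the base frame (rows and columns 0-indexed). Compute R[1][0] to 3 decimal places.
-0.433

End-effector x-axis (col 0 of R) = (-0.2500,-0.4330,-0.8660)
R[1][0] = -0.4330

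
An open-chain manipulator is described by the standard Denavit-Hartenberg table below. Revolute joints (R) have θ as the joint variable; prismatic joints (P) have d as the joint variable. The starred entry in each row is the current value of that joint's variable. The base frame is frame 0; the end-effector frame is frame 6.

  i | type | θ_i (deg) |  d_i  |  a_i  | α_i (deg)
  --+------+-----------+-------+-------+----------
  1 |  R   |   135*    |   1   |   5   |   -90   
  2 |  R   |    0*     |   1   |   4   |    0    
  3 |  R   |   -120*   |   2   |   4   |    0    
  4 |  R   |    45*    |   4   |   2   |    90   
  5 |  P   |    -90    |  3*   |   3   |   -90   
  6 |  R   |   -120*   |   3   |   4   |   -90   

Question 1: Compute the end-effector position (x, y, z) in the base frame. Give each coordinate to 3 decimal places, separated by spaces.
-5.692 -2.793 10.967

after link 1: o_1 = (-3.5355, 3.5355, 1.0000)
after link 2: o_2 = (-7.0711, 5.6569, 1.0000)
after link 3: o_3 = (-7.0711, 2.8284, 4.4641)
after link 4: o_4 = (-10.2655, 0.3660, 6.3960)
after link 5: o_5 = (-6.0952, 0.4383, 7.1724)
after link 6: o_6 = (-5.6924, -2.7929, 10.9668)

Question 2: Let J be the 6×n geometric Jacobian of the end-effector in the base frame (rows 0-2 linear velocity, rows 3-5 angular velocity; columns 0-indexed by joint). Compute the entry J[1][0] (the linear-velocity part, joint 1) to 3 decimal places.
-5.692

axis z_0 = ẑ; lever o_n−o_0 = (-5.6924,-2.7929,10.9668)
cross product → J_v[:, 0] = (2.7929,-5.6924,0.0000)
J_ω[:, 0] = z_0
entry J[1][0] = -5.6924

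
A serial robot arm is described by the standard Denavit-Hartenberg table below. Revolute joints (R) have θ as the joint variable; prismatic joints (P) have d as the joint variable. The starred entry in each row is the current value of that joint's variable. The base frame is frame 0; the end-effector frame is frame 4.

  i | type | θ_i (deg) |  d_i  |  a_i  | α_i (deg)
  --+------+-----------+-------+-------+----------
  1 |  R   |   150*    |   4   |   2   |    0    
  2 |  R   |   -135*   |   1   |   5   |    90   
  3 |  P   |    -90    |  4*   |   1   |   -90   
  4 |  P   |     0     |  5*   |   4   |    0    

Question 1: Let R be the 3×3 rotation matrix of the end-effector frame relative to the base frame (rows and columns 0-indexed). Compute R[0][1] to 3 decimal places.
End-effector y-axis (col 1 of R) = (-0.2588,0.9659,-0.0000)
R[0][1] = -0.2588

-0.259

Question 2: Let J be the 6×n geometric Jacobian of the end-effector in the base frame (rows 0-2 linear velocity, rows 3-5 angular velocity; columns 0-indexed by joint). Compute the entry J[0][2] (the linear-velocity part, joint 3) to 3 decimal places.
0.259

prismatic axis z_2 = (0.2588,-0.9659,0.0000)
J_v[:, 2] = z_2; J_ω[:, 2] = (0,0,0)
entry J[0][2] = 0.2588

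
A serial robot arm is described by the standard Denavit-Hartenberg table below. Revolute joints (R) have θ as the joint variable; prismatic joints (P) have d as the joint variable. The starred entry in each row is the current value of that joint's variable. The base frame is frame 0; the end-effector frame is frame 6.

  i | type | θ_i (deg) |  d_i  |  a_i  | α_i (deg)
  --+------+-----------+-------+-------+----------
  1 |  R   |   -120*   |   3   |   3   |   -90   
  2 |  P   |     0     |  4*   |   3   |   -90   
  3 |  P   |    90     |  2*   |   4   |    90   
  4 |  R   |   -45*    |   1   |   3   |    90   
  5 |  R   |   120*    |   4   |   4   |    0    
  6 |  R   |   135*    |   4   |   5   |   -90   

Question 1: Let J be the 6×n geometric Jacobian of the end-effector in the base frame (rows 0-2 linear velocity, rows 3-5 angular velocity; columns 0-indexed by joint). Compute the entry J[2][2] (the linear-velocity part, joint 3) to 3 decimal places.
prismatic axis z_2 = (0.0000,-0.0000,-1.0000)
J_v[:, 2] = z_2; J_ω[:, 2] = (0,0,0)
entry J[2][2] = -1.0000

-1.000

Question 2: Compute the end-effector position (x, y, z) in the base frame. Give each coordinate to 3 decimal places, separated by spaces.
2.262 -7.812 6.449

after link 1: o_1 = (-1.5000, -2.5981, 3.0000)
after link 2: o_2 = (0.4641, -7.1962, 3.0000)
after link 3: o_3 = (-3.0000, -5.1962, 1.0000)
after link 4: o_4 = (-5.3371, -5.0015, 3.1213)
after link 5: o_5 = (-3.3949, -10.1228, 4.5355)
after link 6: o_6 = (2.2618, -7.8120, 6.4489)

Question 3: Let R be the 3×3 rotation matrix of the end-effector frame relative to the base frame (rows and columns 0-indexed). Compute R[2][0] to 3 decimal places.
-0.183

End-effector x-axis (col 0 of R) = (0.6415,0.7450,-0.1830)
R[2][0] = -0.1830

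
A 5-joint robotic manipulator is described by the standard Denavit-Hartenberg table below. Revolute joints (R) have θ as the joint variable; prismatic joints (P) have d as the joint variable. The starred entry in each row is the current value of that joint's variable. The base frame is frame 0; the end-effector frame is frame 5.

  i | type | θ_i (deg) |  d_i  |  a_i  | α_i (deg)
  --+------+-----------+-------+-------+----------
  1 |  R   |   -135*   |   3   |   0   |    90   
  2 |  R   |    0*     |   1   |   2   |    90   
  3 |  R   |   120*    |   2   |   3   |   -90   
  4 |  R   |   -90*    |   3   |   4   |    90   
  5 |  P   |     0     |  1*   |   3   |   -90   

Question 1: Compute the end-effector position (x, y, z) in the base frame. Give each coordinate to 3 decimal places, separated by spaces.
after link 1: o_1 = (0.0000, 0.0000, 3.0000)
after link 2: o_2 = (-2.1213, -0.7071, 3.0000)
after link 3: o_3 = (-2.8978, 2.1907, 1.0000)
after link 4: o_4 = (-0.0000, 2.9671, -3.0000)
after link 5: o_5 = (0.2588, 2.0012, -6.0000)

0.259 2.001 -6.000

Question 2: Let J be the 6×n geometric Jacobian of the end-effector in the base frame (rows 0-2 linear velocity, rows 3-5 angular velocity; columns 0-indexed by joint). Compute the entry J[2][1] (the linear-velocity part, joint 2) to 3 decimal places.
-1.598

axis z_1 = (-0.7071,0.7071,0.0000); lever o_n−o_1 = (0.2588,2.0012,-9.0000)
cross product → J_v[:, 1] = (-6.3640,-6.3640,-1.5981)
J_ω[:, 1] = z_1
entry J[2][1] = -1.5981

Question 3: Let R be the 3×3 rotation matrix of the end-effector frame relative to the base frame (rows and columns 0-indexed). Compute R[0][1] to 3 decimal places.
End-effector y-axis (col 1 of R) = (-0.2588,0.9659,0.0000)
R[0][1] = -0.2588

-0.259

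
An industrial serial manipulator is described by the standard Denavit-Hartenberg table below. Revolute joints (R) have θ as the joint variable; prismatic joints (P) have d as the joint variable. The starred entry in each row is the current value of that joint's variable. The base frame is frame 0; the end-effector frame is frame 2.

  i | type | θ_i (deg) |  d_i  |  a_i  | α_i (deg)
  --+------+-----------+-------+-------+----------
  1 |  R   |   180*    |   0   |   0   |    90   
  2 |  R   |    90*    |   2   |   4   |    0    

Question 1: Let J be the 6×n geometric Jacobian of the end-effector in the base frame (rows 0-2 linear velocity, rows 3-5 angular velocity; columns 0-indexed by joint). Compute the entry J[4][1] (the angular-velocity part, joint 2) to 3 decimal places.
axis z_1 = (0.0000,1.0000,0.0000); lever o_n−o_1 = (-0.0000,2.0000,4.0000)
cross product → J_v[:, 1] = (4.0000,-0.0000,0.0000)
J_ω[:, 1] = z_1
entry J[4][1] = 1.0000

1.000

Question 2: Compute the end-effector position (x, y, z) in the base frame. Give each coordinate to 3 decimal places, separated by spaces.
after link 1: o_1 = (0.0000, 0.0000, 0.0000)
after link 2: o_2 = (-0.0000, 2.0000, 4.0000)

-0.000 2.000 4.000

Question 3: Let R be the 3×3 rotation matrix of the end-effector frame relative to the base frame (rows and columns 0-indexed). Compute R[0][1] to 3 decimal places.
1.000

End-effector y-axis (col 1 of R) = (1.0000,-0.0000,0.0000)
R[0][1] = 1.0000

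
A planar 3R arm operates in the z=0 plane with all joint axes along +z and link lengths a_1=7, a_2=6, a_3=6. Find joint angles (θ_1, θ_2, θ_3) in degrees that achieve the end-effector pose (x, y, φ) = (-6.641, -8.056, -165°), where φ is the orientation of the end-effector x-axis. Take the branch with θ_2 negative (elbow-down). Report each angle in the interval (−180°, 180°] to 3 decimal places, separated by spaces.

wrist centre = target − a_3·(cos φ, sin φ) = (-0.8454, -6.5031)
cos θ_2 = (43.0049−7²−6²)/(2·7·6) = -0.4999; θ_2 = -119.9961° (elbow-down)
β = atan2(-6.5031,-0.8454) = -97.4073°; ψ = atan2(-5.1964,4.0004) = -52.4096°
θ_1 = β − ψ = -44.9977°
θ_3 = φ − θ_1 − θ_2 = -0.0061° (wrapped to (-180°,180°])

-44.998 -119.996 -0.006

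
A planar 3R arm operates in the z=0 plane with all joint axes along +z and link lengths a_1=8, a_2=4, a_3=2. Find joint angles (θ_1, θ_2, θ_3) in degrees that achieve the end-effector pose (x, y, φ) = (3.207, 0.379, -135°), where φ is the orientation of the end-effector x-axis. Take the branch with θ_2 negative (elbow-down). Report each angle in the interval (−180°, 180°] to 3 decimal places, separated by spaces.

wrist centre = target − a_3·(cos φ, sin φ) = (4.6212, 1.7932)
cos θ_2 = (24.5712−8²−4²)/(2·8·4) = -0.8661; θ_2 = -150.0056° (elbow-down)
β = atan2(1.7932,4.6212) = 21.2082°; ψ = atan2(-1.9997,4.5357) = -23.7913°
θ_1 = β − ψ = 44.9995°
θ_3 = φ − θ_1 − θ_2 = -29.9939° (wrapped to (-180°,180°])

45.000 -150.006 -29.994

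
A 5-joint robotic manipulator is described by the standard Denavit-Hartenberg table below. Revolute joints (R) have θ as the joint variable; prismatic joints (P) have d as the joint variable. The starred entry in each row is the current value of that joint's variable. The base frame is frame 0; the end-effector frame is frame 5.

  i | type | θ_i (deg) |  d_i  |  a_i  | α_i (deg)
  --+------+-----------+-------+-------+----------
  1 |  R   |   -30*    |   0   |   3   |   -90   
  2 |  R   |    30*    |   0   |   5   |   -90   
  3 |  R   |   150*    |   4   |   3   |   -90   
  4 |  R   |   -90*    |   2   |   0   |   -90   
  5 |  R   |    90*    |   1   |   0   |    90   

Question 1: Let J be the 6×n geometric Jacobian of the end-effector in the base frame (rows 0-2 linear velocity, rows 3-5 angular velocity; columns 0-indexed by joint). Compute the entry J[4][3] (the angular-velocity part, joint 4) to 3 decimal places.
axis z_3 = (0.0580,0.9665,0.2500); lever o_n−o_3 = (-0.7835,1.8750,0.9330)
cross product → J_v[:, 3] = (0.4330,-0.2500,0.8660)
J_ω[:, 3] = z_3
entry J[4][3] = 0.9665

0.967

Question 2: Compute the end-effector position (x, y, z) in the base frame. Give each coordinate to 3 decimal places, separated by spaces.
after link 1: o_1 = (2.5981, -1.5000, 0.0000)
after link 2: o_2 = (6.3481, -3.6651, -2.5000)
after link 3: o_3 = (1.9175, -2.8391, -4.6651)
after link 4: o_4 = (2.0335, -0.9061, -4.1651)
after link 5: o_5 = (1.1340, -0.9641, -3.7321)

1.134 -0.964 -3.732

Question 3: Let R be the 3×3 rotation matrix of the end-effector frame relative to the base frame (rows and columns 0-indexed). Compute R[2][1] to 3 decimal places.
0.433

End-effector y-axis (col 1 of R) = (-0.8995,-0.0580,0.4330)
R[2][1] = 0.4330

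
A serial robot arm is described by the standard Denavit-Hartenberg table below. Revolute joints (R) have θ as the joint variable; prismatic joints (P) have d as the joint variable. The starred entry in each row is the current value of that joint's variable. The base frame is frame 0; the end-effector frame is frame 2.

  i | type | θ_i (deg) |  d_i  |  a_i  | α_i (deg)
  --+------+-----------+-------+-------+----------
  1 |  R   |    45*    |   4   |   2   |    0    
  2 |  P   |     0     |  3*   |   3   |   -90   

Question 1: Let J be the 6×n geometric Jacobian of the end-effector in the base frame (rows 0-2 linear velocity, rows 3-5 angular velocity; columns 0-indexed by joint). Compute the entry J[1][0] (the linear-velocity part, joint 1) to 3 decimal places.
axis z_0 = ẑ; lever o_n−o_0 = (3.5355,3.5355,7.0000)
cross product → J_v[:, 0] = (-3.5355,3.5355,0.0000)
J_ω[:, 0] = z_0
entry J[1][0] = 3.5355

3.536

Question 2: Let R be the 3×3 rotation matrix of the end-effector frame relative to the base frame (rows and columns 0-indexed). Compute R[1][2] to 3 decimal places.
0.707

End-effector z-axis (col 2 of R) = (-0.7071,0.7071,0.0000)
R[1][2] = 0.7071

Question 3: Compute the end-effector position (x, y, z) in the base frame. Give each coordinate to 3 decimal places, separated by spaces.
3.536 3.536 7.000

after link 1: o_1 = (1.4142, 1.4142, 4.0000)
after link 2: o_2 = (3.5355, 3.5355, 7.0000)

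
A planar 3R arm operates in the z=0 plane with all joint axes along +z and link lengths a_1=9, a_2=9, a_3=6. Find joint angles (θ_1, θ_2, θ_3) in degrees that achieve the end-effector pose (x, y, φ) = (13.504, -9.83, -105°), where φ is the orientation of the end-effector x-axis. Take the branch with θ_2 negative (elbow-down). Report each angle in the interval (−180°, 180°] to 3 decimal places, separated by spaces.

15.003 -60.005 -59.998

wrist centre = target − a_3·(cos φ, sin φ) = (15.0569, -4.0344)
cos θ_2 = (242.9874−9²−9²)/(2·9·9) = 0.4999; θ_2 = -60.0051° (elbow-down)
β = atan2(-4.0344,15.0569) = -14.9998°; ψ = atan2(-7.7946,13.4993) = -30.0026°
θ_1 = β − ψ = 15.0027°
θ_3 = φ − θ_1 − θ_2 = -59.9976° (wrapped to (-180°,180°])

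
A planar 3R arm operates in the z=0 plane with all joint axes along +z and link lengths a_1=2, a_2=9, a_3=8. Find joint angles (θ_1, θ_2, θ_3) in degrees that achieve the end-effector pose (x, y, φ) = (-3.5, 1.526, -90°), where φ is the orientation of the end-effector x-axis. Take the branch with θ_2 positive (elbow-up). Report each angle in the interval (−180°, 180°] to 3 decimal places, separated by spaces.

59.992 60.010 149.998

wrist centre = target − a_3·(cos φ, sin φ) = (-3.5000, 9.5260)
cos θ_2 = (102.9947−2²−9²)/(2·2·9) = 0.4999; θ_2 = 60.0098° (elbow-up)
β = atan2(9.5260,-3.5000) = 110.1741°; ψ = atan2(7.7950,6.4987) = 50.1821°
θ_1 = β − ψ = 59.9920°
θ_3 = φ − θ_1 − θ_2 = 149.9982° (wrapped to (-180°,180°])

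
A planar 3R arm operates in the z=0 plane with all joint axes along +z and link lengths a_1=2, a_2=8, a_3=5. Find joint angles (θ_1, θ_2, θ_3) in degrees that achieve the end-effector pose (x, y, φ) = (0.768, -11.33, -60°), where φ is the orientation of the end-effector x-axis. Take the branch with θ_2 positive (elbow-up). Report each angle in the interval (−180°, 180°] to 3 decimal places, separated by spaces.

149.996 120.004 30.000

wrist centre = target − a_3·(cos φ, sin φ) = (-1.7320, -6.9999)
cos θ_2 = (51.9980−2²−8²)/(2·2·8) = -0.5001; θ_2 = 120.0040° (elbow-up)
β = atan2(-6.9999,-1.7320) = -103.8977°; ψ = atan2(6.9279,-2.0005) = 106.1065°
θ_1 = β − ψ = -210.0042°
θ_3 = φ − θ_1 − θ_2 = 30.0002° (wrapped to (-180°,180°])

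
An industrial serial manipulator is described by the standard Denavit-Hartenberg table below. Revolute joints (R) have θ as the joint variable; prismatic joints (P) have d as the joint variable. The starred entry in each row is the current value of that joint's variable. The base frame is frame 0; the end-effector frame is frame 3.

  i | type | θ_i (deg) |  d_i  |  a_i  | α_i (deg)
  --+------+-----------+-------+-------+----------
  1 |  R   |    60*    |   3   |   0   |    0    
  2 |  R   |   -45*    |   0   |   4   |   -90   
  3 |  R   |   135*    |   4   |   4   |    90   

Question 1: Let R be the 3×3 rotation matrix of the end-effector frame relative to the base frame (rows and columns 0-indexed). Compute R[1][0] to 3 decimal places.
-0.183

End-effector x-axis (col 0 of R) = (-0.6830,-0.1830,-0.7071)
R[1][0] = -0.1830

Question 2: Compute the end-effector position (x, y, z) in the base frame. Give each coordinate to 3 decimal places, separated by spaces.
0.096 4.167 0.172

after link 1: o_1 = (0.0000, 0.0000, 3.0000)
after link 2: o_2 = (3.8637, 1.0353, 3.0000)
after link 3: o_3 = (0.0964, 4.1669, 0.1716)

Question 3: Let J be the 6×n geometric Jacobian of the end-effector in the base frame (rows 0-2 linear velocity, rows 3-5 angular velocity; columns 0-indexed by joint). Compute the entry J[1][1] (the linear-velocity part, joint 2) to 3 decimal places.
axis z_1 = (0.0000,0.0000,1.0000); lever o_n−o_1 = (0.0964,4.1669,-2.8284)
cross product → J_v[:, 1] = (-4.1669,0.0964,0.0000)
J_ω[:, 1] = z_1
entry J[1][1] = 0.0964

0.096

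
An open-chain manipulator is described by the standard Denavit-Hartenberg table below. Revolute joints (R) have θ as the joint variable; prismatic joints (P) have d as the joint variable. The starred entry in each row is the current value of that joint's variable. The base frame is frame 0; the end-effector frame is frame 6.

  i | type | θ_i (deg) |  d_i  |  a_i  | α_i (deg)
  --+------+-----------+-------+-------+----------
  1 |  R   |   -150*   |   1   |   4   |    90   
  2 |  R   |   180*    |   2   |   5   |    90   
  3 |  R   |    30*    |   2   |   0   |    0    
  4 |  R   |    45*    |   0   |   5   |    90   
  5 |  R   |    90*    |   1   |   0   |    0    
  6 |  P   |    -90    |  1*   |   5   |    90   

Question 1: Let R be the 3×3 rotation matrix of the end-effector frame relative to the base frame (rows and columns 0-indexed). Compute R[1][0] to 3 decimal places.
End-effector x-axis (col 0 of R) = (-0.2588,0.9659,0.0000)
R[1][0] = 0.9659

0.966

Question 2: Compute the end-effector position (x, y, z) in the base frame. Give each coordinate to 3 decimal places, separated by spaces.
after link 1: o_1 = (-3.4641, -2.0000, 1.0000)
after link 2: o_2 = (-0.1340, 2.2321, 1.0000)
after link 3: o_3 = (-0.1340, 2.2321, 3.0000)
after link 4: o_4 = (-1.4281, 7.0617, 3.0000)
after link 5: o_5 = (-0.4621, 7.3205, 3.0000)
after link 6: o_6 = (-0.7903, 12.4089, 3.0000)

-0.790 12.409 3.000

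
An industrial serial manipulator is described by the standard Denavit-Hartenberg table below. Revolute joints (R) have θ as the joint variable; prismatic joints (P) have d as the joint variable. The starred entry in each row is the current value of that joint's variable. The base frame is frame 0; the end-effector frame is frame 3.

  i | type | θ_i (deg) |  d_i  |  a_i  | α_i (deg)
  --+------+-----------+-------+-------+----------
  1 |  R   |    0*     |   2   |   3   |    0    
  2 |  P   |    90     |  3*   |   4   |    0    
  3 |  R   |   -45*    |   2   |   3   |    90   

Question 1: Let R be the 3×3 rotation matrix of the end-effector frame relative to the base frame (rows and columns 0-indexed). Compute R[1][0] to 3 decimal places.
0.707

End-effector x-axis (col 0 of R) = (0.7071,0.7071,0.0000)
R[1][0] = 0.7071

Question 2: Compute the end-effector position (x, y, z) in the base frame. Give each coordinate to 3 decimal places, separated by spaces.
5.121 6.121 7.000

after link 1: o_1 = (3.0000, 0.0000, 2.0000)
after link 2: o_2 = (3.0000, 4.0000, 5.0000)
after link 3: o_3 = (5.1213, 6.1213, 7.0000)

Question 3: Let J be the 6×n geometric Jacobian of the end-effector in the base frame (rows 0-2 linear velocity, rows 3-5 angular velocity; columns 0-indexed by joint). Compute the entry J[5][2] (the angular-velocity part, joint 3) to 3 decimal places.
axis z_2 = (0.0000,0.0000,1.0000); lever o_n−o_2 = (2.1213,2.1213,2.0000)
cross product → J_v[:, 2] = (-2.1213,2.1213,0.0000)
J_ω[:, 2] = z_2
entry J[5][2] = 1.0000

1.000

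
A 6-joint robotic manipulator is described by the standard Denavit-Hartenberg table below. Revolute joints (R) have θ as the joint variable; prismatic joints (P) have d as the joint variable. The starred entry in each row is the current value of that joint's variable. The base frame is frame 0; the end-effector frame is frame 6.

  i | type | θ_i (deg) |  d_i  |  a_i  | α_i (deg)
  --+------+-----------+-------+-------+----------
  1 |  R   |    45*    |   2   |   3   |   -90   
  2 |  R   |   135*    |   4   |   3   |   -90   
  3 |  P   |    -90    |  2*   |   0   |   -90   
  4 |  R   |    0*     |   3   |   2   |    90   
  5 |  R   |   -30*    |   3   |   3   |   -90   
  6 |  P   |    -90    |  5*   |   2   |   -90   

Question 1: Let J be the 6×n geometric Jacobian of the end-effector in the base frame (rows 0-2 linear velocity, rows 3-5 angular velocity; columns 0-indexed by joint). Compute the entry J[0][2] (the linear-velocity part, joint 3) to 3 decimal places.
prismatic axis z_2 = (-0.5000,-0.5000,0.7071)
J_v[:, 2] = z_2; J_ω[:, 2] = (0,0,0)
entry J[0][2] = -0.5000

-0.500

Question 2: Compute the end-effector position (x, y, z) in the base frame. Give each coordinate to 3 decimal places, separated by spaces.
-13.641 2.054 0.706

after link 1: o_1 = (2.1213, 2.1213, 2.0000)
after link 2: o_2 = (-2.2071, 3.4497, -0.1213)
after link 3: o_3 = (-3.2071, 2.4497, 1.2929)
after link 4: o_4 = (-6.1213, 2.3640, -0.8284)
after link 5: o_5 = (-8.7084, 3.4511, 2.3536)
after link 6: o_6 = (-13.6413, 2.0538, 0.7059)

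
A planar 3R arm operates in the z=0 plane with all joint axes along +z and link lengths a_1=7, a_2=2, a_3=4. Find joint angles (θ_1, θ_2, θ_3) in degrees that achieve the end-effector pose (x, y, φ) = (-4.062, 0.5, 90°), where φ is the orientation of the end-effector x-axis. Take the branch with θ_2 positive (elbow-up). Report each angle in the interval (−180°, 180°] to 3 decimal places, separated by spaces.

wrist centre = target − a_3·(cos φ, sin φ) = (-4.0620, -3.5000)
cos θ_2 = (28.7498−7²−2²)/(2·7·2) = -0.8661; θ_2 = 150.0059° (elbow-up)
β = atan2(-3.5000,-4.0620) = -139.2503°; ψ = atan2(0.9998,5.2678) = 10.7467°
θ_1 = β − ψ = -149.9971°
θ_3 = φ − θ_1 − θ_2 = 89.9912° (wrapped to (-180°,180°])

-149.997 150.006 89.991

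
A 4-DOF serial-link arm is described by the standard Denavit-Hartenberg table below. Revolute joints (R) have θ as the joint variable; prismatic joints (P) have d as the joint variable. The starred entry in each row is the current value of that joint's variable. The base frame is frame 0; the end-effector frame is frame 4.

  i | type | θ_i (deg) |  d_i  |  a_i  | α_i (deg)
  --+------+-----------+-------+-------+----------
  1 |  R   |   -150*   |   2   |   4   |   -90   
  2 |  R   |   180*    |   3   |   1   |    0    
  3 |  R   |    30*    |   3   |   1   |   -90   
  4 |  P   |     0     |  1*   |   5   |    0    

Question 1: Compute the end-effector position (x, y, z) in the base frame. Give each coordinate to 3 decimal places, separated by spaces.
4.469 -4.348 5.866

after link 1: o_1 = (-3.4641, -2.0000, 2.0000)
after link 2: o_2 = (-1.0981, -4.0981, 2.0000)
after link 3: o_3 = (1.1519, -6.2631, 2.5000)
after link 4: o_4 = (4.4689, -4.3481, 5.8660)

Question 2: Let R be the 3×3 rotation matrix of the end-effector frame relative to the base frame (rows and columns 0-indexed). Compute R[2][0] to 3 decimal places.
End-effector x-axis (col 0 of R) = (0.7500,0.4330,0.5000)
R[2][0] = 0.5000

0.500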